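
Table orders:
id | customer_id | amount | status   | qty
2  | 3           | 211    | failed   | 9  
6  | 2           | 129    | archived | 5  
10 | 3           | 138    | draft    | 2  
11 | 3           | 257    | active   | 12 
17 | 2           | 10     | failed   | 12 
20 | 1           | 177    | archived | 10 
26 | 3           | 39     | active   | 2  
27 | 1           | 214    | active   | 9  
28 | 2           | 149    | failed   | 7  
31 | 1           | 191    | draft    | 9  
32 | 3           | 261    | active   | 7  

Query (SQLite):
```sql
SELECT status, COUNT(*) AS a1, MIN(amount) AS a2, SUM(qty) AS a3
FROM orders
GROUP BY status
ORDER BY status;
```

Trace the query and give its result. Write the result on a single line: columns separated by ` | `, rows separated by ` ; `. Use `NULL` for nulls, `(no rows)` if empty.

active | 4 | 39 | 30 ; archived | 2 | 129 | 15 ; draft | 2 | 138 | 11 ; failed | 3 | 10 | 28

Group orders by status.
Per group compute: COUNT(*), MIN(amount), SUM(qty).
  active: ids {11, 26, 27, 32} → COUNT(*)=4, MIN(amount)=39, SUM(qty)=30
  archived: ids {6, 20} → COUNT(*)=2, MIN(amount)=129, SUM(qty)=15
  draft: ids {10, 31} → COUNT(*)=2, MIN(amount)=138, SUM(qty)=11
  failed: ids {2, 17, 28} → COUNT(*)=3, MIN(amount)=10, SUM(qty)=28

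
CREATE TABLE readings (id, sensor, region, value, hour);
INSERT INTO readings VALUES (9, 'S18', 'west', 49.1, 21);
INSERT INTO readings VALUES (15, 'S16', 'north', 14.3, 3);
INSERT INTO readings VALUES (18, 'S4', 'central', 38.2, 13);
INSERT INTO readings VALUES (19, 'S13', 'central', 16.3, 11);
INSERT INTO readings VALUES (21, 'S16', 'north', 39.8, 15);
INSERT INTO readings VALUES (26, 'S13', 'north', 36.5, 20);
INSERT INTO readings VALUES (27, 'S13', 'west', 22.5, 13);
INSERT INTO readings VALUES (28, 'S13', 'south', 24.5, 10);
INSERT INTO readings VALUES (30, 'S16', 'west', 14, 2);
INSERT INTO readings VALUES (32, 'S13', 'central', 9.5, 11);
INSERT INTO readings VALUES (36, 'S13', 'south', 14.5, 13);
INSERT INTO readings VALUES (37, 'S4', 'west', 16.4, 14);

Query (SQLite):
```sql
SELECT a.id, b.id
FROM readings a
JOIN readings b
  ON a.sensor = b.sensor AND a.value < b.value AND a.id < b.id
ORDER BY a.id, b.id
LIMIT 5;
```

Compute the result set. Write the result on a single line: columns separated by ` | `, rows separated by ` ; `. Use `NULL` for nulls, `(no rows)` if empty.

Pairs (a,b) with same sensor, a.value < b.value, a.id < b.id.
sensor groups: S13:{19,26,27,28,32,36} S16:{15,21,30} S18:{9} S4:{18,37}
Ordered by (a.id, b.id); first 5.

15 | 21 ; 19 | 26 ; 19 | 27 ; 19 | 28 ; 27 | 28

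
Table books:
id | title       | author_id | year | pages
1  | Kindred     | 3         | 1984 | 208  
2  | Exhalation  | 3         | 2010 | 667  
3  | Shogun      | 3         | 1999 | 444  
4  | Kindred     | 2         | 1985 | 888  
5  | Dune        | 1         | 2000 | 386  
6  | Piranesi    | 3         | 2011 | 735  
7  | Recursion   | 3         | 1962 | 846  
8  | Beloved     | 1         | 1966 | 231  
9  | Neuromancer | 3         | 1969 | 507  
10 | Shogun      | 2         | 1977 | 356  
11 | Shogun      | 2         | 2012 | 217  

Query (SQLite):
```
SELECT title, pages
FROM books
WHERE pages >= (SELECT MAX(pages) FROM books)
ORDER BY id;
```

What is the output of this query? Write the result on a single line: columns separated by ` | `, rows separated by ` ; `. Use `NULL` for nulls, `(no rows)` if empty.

Scalar subquery: MAX(pages) over all books rows = 888.
Keep rows where pages >= that value.

Kindred | 888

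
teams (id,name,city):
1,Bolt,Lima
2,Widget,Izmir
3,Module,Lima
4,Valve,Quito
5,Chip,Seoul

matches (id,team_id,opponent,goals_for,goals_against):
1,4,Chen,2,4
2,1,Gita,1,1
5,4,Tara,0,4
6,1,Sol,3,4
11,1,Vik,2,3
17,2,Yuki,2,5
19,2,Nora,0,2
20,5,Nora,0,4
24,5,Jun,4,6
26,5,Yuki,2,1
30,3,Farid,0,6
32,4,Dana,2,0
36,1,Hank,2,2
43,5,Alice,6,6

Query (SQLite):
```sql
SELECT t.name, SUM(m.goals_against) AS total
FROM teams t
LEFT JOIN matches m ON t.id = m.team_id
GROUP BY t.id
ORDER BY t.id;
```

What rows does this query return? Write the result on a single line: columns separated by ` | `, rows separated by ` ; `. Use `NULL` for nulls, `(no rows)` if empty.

Bolt | 10 ; Widget | 7 ; Module | 6 ; Valve | 8 ; Chip | 17

LEFT JOIN keeps every teams row; unmatched ones get NULL for matches columns.
Group by teams.id and compute SUM(m.goals_against). SUM over an all-NULL group is NULL.
  1: ids {2, 6, 11, 36} → SUM(m.goals_against)=10
  2: ids {17, 19} → SUM(m.goals_against)=7
  3: ids {30} → SUM(m.goals_against)=6
  4: ids {1, 5, 32} → SUM(m.goals_against)=8
  5: ids {20, 24, 26, 43} → SUM(m.goals_against)=17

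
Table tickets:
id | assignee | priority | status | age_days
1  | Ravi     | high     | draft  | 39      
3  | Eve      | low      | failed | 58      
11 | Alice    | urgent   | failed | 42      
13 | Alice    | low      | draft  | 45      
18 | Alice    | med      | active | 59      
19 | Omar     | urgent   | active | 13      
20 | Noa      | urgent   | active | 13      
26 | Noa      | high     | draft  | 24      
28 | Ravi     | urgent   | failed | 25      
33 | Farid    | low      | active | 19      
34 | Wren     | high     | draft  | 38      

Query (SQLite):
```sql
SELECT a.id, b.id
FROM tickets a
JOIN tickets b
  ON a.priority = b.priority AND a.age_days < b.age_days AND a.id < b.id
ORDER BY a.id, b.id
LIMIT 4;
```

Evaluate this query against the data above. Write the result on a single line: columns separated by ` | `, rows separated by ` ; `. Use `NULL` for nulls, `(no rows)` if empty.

Pairs (a,b) with same priority, a.age_days < b.age_days, a.id < b.id.
priority groups: high:{1,26,34} low:{3,13,33} med:{18} urgent:{11,19,20,28}
Ordered by (a.id, b.id); first 4.

19 | 28 ; 20 | 28 ; 26 | 34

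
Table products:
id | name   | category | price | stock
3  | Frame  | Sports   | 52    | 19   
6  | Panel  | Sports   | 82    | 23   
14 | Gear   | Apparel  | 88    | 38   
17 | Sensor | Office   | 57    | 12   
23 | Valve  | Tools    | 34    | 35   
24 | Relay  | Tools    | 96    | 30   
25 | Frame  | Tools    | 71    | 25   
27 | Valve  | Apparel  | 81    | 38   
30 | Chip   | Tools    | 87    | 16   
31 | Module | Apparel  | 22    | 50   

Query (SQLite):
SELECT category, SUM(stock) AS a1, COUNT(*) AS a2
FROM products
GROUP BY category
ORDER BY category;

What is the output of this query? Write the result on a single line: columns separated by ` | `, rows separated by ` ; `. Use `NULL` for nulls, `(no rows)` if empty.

Apparel | 126 | 3 ; Office | 12 | 1 ; Sports | 42 | 2 ; Tools | 106 | 4

Group products by category.
Per group compute: SUM(stock), COUNT(*).
  Apparel: ids {14, 27, 31} → SUM(stock)=126, COUNT(*)=3
  Office: ids {17} → SUM(stock)=12, COUNT(*)=1
  Sports: ids {3, 6} → SUM(stock)=42, COUNT(*)=2
  Tools: ids {23, 24, 25, 30} → SUM(stock)=106, COUNT(*)=4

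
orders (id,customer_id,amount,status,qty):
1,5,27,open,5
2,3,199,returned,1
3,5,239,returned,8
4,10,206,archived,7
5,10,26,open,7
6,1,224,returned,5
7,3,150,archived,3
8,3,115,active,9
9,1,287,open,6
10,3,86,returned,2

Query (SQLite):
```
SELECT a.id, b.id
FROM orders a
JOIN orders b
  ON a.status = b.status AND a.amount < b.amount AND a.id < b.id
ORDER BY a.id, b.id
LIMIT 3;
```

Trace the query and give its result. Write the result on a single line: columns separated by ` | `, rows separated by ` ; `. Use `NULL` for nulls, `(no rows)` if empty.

1 | 9 ; 2 | 3 ; 2 | 6

Pairs (a,b) with same status, a.amount < b.amount, a.id < b.id.
status groups: active:{8} archived:{4,7} open:{1,5,9} returned:{2,3,6,10}
Ordered by (a.id, b.id); first 3.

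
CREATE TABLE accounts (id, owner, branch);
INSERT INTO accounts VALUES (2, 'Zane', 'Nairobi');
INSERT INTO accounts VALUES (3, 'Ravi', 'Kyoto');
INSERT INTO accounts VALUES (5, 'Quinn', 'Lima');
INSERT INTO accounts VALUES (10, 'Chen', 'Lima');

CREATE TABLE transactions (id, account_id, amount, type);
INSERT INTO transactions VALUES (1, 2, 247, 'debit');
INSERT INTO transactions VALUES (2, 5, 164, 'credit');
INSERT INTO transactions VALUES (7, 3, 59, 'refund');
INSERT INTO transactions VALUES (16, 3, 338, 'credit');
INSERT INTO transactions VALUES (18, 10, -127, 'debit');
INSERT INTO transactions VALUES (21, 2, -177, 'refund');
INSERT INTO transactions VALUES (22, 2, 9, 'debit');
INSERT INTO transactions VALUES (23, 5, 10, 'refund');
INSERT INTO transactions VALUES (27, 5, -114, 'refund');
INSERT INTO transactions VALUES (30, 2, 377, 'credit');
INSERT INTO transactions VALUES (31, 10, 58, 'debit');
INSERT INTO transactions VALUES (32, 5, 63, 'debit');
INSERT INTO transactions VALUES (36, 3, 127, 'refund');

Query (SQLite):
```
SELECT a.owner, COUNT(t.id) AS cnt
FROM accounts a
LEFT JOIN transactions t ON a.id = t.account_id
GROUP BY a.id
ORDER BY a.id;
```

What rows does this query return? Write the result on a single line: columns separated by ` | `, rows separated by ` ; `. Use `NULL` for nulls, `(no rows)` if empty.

LEFT JOIN keeps every accounts row; unmatched ones get NULL for transactions columns.
Group by accounts.id and compute COUNT(t.id). COUNT(col) of an all-NULL group is 0.
  2: ids {1, 21, 22, 30} → COUNT(t.id)=4
  3: ids {7, 16, 36} → COUNT(t.id)=3
  5: ids {2, 23, 27, 32} → COUNT(t.id)=4
  10: ids {18, 31} → COUNT(t.id)=2

Zane | 4 ; Ravi | 3 ; Quinn | 4 ; Chen | 2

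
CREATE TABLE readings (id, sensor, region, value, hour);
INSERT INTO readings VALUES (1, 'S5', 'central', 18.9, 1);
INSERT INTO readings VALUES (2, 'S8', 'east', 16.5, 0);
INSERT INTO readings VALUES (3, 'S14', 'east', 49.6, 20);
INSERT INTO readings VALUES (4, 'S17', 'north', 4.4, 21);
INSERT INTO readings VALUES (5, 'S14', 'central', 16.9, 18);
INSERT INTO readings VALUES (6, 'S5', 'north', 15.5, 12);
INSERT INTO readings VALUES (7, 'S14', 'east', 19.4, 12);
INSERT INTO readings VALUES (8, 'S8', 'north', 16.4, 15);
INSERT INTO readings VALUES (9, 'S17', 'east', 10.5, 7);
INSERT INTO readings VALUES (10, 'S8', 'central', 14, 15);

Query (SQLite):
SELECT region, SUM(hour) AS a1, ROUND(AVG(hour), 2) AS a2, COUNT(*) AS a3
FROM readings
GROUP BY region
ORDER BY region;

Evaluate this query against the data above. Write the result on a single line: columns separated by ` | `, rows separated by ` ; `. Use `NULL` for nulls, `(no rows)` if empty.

central | 34 | 11.33 | 3 ; east | 39 | 9.75 | 4 ; north | 48 | 16 | 3

Group readings by region.
Per group compute: SUM(hour), ROUND(AVG(hour), 2), COUNT(*).
  central: ids {1, 5, 10} → SUM(hour)=34, ROUND(AVG(hour), 2)=11.33, COUNT(*)=3
  east: ids {2, 3, 7, 9} → SUM(hour)=39, ROUND(AVG(hour), 2)=9.75, COUNT(*)=4
  north: ids {4, 6, 8} → SUM(hour)=48, ROUND(AVG(hour), 2)=16, COUNT(*)=3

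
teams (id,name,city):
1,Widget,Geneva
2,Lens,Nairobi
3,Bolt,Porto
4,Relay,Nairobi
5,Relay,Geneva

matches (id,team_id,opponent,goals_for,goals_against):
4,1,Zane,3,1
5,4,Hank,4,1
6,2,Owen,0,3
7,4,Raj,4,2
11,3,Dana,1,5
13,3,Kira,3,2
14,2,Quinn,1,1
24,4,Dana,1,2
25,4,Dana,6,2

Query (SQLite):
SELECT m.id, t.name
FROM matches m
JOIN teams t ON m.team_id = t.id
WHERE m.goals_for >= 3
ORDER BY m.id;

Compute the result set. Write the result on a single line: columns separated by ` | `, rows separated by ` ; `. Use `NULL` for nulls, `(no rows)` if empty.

Each matches row matches the teams row where team_id = teams.id.
Then keep rows with m.goals_for >= 3.

4 | Widget ; 5 | Relay ; 7 | Relay ; 13 | Bolt ; 25 | Relay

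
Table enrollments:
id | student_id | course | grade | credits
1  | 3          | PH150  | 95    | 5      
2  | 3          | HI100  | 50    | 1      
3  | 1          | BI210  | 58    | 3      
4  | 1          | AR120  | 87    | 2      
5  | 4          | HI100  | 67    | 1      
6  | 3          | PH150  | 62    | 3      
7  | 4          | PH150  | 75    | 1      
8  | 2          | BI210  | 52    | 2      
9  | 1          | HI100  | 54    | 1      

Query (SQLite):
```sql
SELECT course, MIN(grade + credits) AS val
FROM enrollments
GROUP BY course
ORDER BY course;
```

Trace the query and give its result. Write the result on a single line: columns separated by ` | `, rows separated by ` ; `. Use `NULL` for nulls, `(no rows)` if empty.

For each row compute grade + credits.
Group by course; take MIN of the expression per group.
  AR120: ids {4} → MIN(grade + credits)=89
  BI210: ids {3, 8} → MIN(grade + credits)=54
  HI100: ids {2, 5, 9} → MIN(grade + credits)=51
  PH150: ids {1, 6, 7} → MIN(grade + credits)=65

AR120 | 89 ; BI210 | 54 ; HI100 | 51 ; PH150 | 65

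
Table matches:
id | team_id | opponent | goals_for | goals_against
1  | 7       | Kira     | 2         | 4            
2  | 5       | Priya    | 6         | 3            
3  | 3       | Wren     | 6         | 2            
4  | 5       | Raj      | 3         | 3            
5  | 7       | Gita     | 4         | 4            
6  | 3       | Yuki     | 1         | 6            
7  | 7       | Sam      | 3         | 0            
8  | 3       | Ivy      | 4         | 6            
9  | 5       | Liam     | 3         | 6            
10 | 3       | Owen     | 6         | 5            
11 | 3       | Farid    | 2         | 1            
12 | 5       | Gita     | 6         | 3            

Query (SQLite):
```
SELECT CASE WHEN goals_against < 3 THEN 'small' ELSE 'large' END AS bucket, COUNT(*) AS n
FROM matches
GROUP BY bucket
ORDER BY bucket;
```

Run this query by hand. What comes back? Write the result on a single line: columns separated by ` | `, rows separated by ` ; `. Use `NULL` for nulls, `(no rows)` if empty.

large | 9 ; small | 3

Bucket rows by goals_against < 3 → 'small' else 'large'; count each bucket.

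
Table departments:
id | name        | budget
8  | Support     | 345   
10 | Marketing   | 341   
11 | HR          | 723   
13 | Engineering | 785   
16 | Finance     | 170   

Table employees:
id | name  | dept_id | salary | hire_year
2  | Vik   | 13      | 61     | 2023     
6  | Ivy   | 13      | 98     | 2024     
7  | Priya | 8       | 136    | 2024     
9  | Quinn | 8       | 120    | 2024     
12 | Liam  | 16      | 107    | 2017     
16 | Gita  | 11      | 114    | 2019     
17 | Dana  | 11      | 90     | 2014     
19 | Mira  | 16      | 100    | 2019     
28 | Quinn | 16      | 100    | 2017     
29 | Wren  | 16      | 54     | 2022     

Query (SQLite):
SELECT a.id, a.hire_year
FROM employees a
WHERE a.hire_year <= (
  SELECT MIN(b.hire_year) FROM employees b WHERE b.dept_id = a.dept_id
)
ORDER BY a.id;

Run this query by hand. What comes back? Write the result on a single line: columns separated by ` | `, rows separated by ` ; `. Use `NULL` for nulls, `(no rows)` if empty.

2 | 2023 ; 7 | 2024 ; 9 | 2024 ; 12 | 2017 ; 17 | 2014 ; 28 | 2017

For each employees row a, compute MIN(hire_year) over rows sharing a.dept_id.
Keep row a if a.hire_year <= that per-group MIN.
  dept_id=8: MIN(hire_year) = 2024
  dept_id=11: MIN(hire_year) = 2014
  dept_id=13: MIN(hire_year) = 2023
  dept_id=16: MIN(hire_year) = 2017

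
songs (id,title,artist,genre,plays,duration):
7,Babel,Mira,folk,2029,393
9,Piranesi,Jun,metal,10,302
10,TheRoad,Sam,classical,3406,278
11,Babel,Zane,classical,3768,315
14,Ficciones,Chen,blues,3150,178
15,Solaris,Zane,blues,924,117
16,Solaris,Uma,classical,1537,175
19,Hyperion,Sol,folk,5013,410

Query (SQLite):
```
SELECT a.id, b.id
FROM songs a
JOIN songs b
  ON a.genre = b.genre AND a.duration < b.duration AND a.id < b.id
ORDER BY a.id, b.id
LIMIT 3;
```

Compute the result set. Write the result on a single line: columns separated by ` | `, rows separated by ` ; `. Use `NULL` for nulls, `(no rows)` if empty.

Pairs (a,b) with same genre, a.duration < b.duration, a.id < b.id.
genre groups: blues:{14,15} classical:{10,11,16} folk:{7,19} metal:{9}
Ordered by (a.id, b.id); first 3.

7 | 19 ; 10 | 11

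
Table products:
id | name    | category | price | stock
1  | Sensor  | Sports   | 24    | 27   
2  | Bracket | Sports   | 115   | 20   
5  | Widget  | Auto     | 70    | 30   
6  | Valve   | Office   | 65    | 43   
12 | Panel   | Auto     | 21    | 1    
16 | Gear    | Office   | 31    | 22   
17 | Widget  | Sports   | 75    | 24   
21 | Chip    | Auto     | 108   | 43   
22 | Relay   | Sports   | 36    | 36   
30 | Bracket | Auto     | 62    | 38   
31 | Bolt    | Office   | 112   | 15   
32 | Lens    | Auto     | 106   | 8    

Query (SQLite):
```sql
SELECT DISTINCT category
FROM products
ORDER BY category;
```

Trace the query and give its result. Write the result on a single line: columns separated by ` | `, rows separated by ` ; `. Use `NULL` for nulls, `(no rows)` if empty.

Collect distinct category values from products.

Auto ; Office ; Sports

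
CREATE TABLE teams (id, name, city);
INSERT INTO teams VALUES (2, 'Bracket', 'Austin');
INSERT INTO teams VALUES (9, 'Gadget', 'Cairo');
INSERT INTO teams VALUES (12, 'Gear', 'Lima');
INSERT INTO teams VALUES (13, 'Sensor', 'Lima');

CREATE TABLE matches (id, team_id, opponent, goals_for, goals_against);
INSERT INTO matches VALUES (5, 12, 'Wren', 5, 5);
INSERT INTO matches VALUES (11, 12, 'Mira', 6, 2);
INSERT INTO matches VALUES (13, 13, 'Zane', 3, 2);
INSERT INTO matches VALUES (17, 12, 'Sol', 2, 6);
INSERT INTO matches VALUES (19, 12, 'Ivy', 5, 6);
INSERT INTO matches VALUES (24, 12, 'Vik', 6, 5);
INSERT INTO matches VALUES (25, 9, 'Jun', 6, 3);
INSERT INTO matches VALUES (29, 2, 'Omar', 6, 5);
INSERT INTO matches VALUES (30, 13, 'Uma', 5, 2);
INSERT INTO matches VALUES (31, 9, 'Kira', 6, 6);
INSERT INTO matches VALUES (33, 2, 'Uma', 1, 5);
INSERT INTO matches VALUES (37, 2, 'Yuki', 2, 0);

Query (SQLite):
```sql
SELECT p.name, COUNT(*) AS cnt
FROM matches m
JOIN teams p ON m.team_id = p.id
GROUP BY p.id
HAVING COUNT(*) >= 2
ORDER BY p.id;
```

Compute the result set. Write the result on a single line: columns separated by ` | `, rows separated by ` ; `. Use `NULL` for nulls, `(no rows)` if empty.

Bracket | 3 ; Gadget | 2 ; Gear | 5 ; Sensor | 2

Join each matches row to its teams via team_id.
Group joined rows by teams.id; compute COUNT(*) per group.
HAVING: keep groups with count ≥ 2.
  2: ids {29, 33, 37} → COUNT(*)=3
  9: ids {25, 31} → COUNT(*)=2
  12: ids {5, 11, 17, 19, 24} → COUNT(*)=5
  13: ids {13, 30} → COUNT(*)=2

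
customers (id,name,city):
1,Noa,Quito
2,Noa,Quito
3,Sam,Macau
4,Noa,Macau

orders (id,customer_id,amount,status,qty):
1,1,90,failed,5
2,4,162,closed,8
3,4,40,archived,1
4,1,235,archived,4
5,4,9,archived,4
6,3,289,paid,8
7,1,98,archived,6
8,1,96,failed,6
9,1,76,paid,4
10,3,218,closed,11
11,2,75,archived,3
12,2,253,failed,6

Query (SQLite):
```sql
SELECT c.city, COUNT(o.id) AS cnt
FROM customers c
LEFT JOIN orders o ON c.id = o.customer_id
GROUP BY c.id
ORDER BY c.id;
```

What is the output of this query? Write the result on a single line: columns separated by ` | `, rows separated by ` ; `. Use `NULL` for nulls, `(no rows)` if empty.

Quito | 5 ; Quito | 2 ; Macau | 2 ; Macau | 3

LEFT JOIN keeps every customers row; unmatched ones get NULL for orders columns.
Group by customers.id and compute COUNT(o.id). COUNT(col) of an all-NULL group is 0.
  1: ids {1, 4, 7, 8, 9} → COUNT(o.id)=5
  2: ids {11, 12} → COUNT(o.id)=2
  3: ids {6, 10} → COUNT(o.id)=2
  4: ids {2, 3, 5} → COUNT(o.id)=3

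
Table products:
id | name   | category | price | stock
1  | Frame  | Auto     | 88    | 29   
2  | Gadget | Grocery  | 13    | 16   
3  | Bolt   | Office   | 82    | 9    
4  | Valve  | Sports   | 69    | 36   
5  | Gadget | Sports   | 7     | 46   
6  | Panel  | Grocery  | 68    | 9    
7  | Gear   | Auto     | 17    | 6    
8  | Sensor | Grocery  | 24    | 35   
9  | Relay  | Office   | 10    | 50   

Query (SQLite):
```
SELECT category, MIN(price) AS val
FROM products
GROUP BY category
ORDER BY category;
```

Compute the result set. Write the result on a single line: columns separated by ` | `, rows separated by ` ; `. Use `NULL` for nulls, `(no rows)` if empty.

Auto | 17 ; Grocery | 13 ; Office | 10 ; Sports | 7

Partition products by category; compute MIN(price) within each group.
  Auto: ids {1, 7} → MIN(price)=17
  Grocery: ids {2, 6, 8} → MIN(price)=13
  Office: ids {3, 9} → MIN(price)=10
  Sports: ids {4, 5} → MIN(price)=7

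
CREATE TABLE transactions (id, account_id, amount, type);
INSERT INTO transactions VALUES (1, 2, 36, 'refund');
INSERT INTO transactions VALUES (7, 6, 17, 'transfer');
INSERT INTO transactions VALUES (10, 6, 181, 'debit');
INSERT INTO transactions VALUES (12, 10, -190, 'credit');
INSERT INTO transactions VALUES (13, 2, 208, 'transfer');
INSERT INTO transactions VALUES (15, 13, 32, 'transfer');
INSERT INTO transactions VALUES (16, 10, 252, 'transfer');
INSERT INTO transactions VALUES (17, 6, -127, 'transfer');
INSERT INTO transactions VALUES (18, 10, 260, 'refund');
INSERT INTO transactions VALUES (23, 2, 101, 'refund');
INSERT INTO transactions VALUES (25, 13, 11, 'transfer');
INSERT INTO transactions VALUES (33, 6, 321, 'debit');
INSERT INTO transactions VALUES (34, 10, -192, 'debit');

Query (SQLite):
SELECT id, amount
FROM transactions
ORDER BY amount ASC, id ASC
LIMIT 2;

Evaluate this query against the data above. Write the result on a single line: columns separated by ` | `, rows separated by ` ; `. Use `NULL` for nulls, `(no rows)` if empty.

34 | -192 ; 12 | -190

Sort by amount asc, tiebreak id asc: (-192, id=34), (-190, id=12), (-127, id=17), (11, id=25), (17, id=7) …. Take first 2.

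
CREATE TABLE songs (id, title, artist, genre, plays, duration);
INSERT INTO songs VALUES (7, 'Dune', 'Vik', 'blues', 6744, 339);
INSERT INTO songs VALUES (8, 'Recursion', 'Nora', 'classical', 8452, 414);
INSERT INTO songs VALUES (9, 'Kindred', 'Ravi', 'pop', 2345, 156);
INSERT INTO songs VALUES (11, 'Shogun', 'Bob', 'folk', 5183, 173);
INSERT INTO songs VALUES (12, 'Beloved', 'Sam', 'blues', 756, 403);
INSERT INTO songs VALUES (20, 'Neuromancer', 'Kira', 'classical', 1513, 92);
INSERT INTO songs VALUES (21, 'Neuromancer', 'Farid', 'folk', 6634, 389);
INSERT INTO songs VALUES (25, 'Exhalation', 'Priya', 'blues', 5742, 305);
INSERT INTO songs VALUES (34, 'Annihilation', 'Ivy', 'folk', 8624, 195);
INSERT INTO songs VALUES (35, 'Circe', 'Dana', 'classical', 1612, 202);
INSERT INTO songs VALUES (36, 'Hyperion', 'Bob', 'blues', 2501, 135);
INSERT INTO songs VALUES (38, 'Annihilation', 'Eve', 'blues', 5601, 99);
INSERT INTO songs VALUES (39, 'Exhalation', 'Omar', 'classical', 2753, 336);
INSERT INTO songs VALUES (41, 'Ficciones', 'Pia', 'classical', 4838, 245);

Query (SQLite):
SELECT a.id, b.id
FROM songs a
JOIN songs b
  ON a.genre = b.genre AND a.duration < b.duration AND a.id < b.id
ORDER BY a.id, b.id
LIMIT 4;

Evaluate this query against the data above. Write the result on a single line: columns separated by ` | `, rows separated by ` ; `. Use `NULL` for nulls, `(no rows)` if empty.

7 | 12 ; 11 | 21 ; 11 | 34 ; 20 | 35

Pairs (a,b) with same genre, a.duration < b.duration, a.id < b.id.
genre groups: blues:{7,12,25,36,38} classical:{8,20,35,39,41} folk:{11,21,34} pop:{9}
Ordered by (a.id, b.id); first 4.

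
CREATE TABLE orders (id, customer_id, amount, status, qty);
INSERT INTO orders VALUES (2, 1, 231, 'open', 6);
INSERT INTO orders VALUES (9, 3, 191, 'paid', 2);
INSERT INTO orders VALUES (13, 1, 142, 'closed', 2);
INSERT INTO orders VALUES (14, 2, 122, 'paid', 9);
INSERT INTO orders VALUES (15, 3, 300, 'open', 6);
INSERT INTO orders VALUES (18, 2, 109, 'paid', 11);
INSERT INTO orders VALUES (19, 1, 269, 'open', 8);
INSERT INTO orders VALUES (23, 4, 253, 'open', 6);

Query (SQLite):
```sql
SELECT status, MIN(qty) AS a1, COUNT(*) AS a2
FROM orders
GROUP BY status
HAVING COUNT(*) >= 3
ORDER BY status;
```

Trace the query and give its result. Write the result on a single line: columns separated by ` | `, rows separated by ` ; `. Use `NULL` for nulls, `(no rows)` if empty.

open | 6 | 4 ; paid | 2 | 3

Group orders by status.
Per group compute: MIN(qty), COUNT(*).
HAVING: drop groups with fewer than 3 rows.
  closed: ids {13} → MIN(qty)=2, COUNT(*)=1
  open: ids {2, 15, 19, 23} → MIN(qty)=6, COUNT(*)=4
  paid: ids {9, 14, 18} → MIN(qty)=2, COUNT(*)=3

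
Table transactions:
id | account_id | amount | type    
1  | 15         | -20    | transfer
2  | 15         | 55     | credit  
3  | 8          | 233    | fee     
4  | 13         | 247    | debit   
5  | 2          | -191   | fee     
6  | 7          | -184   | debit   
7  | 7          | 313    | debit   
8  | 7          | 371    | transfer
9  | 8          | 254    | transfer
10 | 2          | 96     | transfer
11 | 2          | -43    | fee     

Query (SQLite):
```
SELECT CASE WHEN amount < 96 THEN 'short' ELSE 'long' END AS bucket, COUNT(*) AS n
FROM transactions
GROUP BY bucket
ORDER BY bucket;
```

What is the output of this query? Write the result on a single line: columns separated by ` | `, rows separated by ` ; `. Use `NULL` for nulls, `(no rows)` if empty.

Bucket rows by amount < 96 → 'short' else 'long'; count each bucket.

long | 6 ; short | 5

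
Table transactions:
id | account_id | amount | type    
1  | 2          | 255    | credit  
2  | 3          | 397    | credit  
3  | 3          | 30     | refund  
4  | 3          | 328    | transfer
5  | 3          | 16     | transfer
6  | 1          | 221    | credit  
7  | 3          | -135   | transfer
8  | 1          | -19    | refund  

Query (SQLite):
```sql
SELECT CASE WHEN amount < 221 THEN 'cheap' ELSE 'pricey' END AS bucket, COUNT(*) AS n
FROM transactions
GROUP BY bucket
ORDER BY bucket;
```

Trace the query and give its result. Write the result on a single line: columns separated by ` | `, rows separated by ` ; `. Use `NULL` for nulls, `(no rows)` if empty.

Bucket rows by amount < 221 → 'cheap' else 'pricey'; count each bucket.

cheap | 4 ; pricey | 4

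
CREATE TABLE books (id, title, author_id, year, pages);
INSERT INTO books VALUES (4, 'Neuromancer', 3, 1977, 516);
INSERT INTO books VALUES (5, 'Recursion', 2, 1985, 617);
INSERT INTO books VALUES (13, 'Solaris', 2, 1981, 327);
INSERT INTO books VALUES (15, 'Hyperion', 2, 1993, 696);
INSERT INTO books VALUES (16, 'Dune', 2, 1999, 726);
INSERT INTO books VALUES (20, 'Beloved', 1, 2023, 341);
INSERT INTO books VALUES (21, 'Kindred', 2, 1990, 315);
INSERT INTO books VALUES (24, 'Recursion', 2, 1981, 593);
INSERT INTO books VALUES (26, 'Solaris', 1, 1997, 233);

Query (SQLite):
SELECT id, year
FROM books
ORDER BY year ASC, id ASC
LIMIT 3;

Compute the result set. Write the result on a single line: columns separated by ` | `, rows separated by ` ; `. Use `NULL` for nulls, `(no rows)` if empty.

4 | 1977 ; 13 | 1981 ; 24 | 1981

Sort by year asc, tiebreak id asc: (1977, id=4), (1981, id=13), (1981, id=24), (1985, id=5), (1990, id=21), (1993, id=15) …. Take first 3.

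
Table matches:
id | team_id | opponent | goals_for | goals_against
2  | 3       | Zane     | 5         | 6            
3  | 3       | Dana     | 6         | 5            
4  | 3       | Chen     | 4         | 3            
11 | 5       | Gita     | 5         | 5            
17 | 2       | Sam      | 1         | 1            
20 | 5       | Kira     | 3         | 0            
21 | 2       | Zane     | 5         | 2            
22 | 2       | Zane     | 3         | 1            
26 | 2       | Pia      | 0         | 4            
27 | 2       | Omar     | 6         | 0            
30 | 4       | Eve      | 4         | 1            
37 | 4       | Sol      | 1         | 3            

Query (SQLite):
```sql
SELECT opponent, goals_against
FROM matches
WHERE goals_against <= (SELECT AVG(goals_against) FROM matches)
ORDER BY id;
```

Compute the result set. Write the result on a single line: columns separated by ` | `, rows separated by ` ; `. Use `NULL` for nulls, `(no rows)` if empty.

Sam | 1 ; Kira | 0 ; Zane | 2 ; Zane | 1 ; Omar | 0 ; Eve | 1

Scalar subquery: AVG(goals_against) over all matches rows = 2.583333 (≈; comparison uses full precision).
Keep rows where goals_against <= that value.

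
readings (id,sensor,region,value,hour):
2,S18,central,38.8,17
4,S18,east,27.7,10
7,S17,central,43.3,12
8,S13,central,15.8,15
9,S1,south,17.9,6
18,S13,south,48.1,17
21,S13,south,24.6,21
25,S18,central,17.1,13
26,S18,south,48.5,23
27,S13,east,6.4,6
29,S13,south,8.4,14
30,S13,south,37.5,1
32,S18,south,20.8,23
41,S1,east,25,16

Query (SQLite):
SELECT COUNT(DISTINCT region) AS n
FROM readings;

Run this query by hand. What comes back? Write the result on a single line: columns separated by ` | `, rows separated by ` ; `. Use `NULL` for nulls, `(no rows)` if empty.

3

Count distinct non-NULL region values.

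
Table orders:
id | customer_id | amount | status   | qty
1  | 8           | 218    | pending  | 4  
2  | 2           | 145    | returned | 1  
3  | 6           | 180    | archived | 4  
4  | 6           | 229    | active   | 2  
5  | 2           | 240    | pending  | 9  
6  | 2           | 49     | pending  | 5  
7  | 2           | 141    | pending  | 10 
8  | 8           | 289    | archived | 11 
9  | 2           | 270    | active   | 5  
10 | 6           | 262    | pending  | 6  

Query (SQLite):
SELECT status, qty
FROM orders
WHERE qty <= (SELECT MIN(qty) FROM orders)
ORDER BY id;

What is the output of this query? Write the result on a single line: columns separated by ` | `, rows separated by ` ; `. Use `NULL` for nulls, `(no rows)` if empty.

returned | 1

Scalar subquery: MIN(qty) over all orders rows = 1.
Keep rows where qty <= that value.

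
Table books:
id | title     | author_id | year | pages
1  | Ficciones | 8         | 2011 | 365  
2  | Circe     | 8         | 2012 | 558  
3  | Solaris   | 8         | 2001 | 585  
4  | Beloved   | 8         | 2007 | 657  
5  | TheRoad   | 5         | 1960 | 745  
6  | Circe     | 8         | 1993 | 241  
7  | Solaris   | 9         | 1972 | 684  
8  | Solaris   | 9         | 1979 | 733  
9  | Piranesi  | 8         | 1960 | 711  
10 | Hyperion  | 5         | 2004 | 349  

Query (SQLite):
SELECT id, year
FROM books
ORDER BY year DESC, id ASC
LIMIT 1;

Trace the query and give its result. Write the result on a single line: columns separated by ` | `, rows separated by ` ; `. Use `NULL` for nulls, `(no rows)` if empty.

Sort by year desc, tiebreak id asc: (2012, id=2), (2011, id=1), (2007, id=4), (2004, id=10) …. Take first 1.

2 | 2012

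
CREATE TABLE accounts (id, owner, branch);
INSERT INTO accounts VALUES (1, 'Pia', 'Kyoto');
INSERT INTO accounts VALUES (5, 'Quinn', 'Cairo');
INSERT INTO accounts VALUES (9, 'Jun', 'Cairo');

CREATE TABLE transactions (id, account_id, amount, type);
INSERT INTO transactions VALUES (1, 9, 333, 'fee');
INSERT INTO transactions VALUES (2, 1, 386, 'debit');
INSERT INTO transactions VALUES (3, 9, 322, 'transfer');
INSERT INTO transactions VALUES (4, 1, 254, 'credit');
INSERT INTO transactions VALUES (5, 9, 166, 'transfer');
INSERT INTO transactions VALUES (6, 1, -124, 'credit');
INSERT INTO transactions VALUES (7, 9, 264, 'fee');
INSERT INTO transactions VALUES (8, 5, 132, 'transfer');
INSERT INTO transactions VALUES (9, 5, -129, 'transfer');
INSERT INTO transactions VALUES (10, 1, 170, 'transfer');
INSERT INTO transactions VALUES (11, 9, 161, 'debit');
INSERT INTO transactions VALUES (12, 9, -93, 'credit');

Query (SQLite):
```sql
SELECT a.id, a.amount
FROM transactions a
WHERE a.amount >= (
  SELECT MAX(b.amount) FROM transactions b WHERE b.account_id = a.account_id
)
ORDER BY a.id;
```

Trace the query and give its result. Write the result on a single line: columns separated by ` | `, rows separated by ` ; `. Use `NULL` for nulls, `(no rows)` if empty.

For each transactions row a, compute MAX(amount) over rows sharing a.account_id.
Keep row a if a.amount >= that per-group MAX.
  account_id=1: MAX(amount) = 386
  account_id=5: MAX(amount) = 132
  account_id=9: MAX(amount) = 333

1 | 333 ; 2 | 386 ; 8 | 132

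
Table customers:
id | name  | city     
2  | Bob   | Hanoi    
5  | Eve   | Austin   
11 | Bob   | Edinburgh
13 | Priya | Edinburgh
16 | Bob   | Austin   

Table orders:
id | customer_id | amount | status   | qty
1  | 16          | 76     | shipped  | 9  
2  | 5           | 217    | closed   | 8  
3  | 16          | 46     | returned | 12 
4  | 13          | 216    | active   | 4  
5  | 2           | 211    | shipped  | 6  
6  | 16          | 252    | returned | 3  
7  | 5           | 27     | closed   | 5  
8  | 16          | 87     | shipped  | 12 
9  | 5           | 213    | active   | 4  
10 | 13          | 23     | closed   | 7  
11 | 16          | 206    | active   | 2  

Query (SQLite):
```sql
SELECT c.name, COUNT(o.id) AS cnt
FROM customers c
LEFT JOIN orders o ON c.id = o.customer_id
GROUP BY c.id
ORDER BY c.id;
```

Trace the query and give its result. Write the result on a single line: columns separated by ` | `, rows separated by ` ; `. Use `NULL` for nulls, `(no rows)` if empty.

LEFT JOIN keeps every customers row; unmatched ones get NULL for orders columns.
Group by customers.id and compute COUNT(o.id). COUNT(col) of an all-NULL group is 0.
  2: ids {5} → COUNT(o.id)=1
  5: ids {2, 7, 9} → COUNT(o.id)=3
  11: ids {—} → COUNT(o.id)=0
  13: ids {4, 10} → COUNT(o.id)=2
  16: ids {1, 3, 6, 8, 11} → COUNT(o.id)=5

Bob | 1 ; Eve | 3 ; Bob | 0 ; Priya | 2 ; Bob | 5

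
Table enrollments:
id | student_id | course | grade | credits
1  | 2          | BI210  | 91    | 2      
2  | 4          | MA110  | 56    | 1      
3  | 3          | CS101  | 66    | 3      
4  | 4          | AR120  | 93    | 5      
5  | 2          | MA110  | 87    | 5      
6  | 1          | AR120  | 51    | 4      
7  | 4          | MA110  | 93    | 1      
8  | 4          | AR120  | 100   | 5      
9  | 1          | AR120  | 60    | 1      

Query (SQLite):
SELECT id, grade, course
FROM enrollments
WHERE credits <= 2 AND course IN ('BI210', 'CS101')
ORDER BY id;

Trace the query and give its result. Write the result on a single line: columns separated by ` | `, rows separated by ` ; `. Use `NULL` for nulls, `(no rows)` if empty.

credits <= 2: ids {1, 2, 7, 9}
course IN ('BI210', 'CS101'): ids {1, 3}
Combine with AND.

1 | 91 | BI210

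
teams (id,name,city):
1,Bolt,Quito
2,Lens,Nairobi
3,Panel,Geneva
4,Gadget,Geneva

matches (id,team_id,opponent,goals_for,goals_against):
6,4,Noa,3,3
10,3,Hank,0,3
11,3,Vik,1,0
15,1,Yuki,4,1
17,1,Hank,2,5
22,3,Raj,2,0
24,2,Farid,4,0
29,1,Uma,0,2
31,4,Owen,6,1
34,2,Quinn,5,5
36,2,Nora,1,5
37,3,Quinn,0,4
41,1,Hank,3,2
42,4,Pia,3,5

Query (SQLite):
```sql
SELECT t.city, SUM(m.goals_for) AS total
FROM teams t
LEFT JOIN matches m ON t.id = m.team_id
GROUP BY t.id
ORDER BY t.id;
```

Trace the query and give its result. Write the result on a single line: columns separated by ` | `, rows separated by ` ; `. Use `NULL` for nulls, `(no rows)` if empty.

LEFT JOIN keeps every teams row; unmatched ones get NULL for matches columns.
Group by teams.id and compute SUM(m.goals_for). SUM over an all-NULL group is NULL.
  1: ids {15, 17, 29, 41} → SUM(m.goals_for)=9
  2: ids {24, 34, 36} → SUM(m.goals_for)=10
  3: ids {10, 11, 22, 37} → SUM(m.goals_for)=3
  4: ids {6, 31, 42} → SUM(m.goals_for)=12

Quito | 9 ; Nairobi | 10 ; Geneva | 3 ; Geneva | 12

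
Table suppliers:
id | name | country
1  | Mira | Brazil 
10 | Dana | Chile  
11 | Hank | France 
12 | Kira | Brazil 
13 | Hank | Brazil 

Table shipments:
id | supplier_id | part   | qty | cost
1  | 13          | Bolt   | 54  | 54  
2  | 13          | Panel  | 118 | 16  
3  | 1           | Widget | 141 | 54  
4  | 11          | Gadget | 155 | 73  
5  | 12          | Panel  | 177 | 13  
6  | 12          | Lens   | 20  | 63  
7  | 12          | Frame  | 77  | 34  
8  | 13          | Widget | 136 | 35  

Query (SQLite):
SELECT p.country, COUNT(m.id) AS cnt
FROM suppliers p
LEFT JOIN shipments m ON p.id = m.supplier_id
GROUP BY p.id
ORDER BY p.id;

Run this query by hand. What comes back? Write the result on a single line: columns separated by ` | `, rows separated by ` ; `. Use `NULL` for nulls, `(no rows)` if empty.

Brazil | 1 ; Chile | 0 ; France | 1 ; Brazil | 3 ; Brazil | 3

LEFT JOIN keeps every suppliers row; unmatched ones get NULL for shipments columns.
Group by suppliers.id and compute COUNT(m.id). COUNT(col) of an all-NULL group is 0.
  1: ids {3} → COUNT(m.id)=1
  10: ids {—} → COUNT(m.id)=0
  11: ids {4} → COUNT(m.id)=1
  12: ids {5, 6, 7} → COUNT(m.id)=3
  13: ids {1, 2, 8} → COUNT(m.id)=3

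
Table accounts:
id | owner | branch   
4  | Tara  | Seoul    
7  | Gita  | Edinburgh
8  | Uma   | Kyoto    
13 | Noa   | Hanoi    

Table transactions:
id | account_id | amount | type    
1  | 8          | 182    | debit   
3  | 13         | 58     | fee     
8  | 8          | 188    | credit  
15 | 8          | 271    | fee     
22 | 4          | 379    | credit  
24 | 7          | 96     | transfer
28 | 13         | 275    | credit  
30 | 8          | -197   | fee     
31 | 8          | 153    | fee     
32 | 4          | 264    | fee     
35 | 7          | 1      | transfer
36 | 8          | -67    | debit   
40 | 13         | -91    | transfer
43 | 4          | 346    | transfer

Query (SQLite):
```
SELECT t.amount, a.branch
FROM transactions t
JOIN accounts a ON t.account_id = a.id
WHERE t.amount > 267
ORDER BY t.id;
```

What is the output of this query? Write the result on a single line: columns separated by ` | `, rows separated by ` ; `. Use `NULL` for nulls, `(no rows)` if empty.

Each transactions row matches the accounts row where account_id = accounts.id.
Then keep rows with t.amount > 267.

271 | Kyoto ; 379 | Seoul ; 275 | Hanoi ; 346 | Seoul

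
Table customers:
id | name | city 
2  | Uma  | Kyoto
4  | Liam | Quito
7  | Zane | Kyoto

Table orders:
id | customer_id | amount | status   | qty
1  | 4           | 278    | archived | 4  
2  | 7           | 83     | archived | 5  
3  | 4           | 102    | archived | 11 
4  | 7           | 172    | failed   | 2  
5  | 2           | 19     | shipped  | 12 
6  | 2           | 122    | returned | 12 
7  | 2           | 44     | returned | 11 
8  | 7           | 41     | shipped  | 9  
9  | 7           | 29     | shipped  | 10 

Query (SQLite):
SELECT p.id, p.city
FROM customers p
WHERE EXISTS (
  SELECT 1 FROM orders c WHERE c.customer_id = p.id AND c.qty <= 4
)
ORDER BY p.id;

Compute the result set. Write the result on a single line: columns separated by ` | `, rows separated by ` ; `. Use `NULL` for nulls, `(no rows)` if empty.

4 | Quito ; 7 | Kyoto

For each customers row, check whether any orders with matching customer_id has qty <= 4.
Keep rows where that is true.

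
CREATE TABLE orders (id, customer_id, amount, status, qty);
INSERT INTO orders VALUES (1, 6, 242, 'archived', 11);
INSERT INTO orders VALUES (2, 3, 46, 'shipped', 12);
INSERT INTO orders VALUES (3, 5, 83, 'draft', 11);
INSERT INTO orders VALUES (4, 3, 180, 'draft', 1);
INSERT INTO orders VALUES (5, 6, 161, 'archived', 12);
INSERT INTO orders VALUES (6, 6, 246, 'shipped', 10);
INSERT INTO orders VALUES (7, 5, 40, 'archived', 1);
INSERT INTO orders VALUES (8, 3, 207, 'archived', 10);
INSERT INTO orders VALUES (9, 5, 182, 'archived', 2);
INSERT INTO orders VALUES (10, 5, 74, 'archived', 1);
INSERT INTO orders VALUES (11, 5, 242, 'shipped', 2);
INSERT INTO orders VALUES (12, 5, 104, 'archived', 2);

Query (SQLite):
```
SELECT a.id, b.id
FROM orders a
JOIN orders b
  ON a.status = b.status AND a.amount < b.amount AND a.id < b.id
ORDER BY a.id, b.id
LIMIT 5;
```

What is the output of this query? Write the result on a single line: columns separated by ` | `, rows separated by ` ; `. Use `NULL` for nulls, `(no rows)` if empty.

2 | 6 ; 2 | 11 ; 3 | 4 ; 5 | 8 ; 5 | 9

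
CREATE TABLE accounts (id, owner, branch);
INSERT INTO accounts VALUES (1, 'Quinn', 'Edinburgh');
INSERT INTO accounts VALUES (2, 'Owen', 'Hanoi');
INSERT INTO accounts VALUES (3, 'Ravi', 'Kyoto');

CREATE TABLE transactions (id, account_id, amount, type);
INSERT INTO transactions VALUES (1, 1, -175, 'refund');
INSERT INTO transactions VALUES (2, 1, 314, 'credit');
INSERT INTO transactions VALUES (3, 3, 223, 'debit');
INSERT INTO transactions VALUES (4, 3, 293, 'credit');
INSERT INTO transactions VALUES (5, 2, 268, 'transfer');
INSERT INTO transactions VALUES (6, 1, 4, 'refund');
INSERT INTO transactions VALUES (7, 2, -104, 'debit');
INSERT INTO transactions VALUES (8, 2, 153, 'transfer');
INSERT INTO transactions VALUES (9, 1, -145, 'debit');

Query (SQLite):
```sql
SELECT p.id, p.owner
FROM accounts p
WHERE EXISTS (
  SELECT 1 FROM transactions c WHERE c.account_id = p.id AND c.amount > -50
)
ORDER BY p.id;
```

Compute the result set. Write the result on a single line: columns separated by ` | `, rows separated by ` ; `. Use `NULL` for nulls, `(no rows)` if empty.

For each accounts row, check whether any transactions with matching account_id has amount > -50.
Keep rows where that is true.

1 | Quinn ; 2 | Owen ; 3 | Ravi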